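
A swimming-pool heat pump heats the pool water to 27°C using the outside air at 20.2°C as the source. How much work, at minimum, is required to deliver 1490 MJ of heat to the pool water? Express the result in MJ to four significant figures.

In absolute terms T_C = 293.35 K and T_H = 300.15 K, so ΔT = 6.800 K.
The reversible limit is COP_HP = T_H/ΔT = 44.14, so W_min = Q_H/COP = Q_H·ΔT/T_H.
W_min = 1490 × 6.800/300.15 = 33.76 MJ.

33.76 MJ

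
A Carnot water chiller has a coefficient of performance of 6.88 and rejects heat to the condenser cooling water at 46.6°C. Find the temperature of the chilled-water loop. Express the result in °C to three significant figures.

6.02 °C

For a Carnot refrigerator COP_R = T_C/(T_H − T_C), so T_C = COP·T_H/(1 + COP).
With T_H = 319.75 K, T_C = 6.88 × 319.75/7.880 = 279.17 K.
Converting, 279.17 K = 6.02°C.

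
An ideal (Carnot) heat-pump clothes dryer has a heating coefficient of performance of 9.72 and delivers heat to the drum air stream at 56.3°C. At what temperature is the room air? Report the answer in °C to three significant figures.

22.4 °C

COP_HP = T_H/(T_H − T_C) gives T_H − T_C = T_H/COP.
With T_H = 329.45 K, T_C = 329.45 × (1 − 1/9.72) = 295.56 K.
Converting, 295.56 K = 22.41°C.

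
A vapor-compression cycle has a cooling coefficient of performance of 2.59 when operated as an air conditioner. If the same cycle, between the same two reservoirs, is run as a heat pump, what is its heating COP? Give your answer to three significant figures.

The first law on one cycle gives Q_H = Q_C + W, so Q_H/W = Q_C/W + 1.
COP_HP = COP_R + 1 = 2.59 + 1 = 3.59.

3.59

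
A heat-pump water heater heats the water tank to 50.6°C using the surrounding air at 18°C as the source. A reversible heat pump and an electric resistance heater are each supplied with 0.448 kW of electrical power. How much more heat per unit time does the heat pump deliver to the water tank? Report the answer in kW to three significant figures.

In absolute terms T_C = 291.15 K and T_H = 323.75 K, so ΔT = 32.60 K.
COP_Carnot = T_H/ΔT = 323.75/32.60 = 9.931.
The heat pump delivers Q̇_H = COP × Ẇ = 4.449 kW; the resistance heater delivers Ẇ = 0.4480 kW.
Extra = (COP − 1)·Ẇ = 4.001 kW.

4.00 kW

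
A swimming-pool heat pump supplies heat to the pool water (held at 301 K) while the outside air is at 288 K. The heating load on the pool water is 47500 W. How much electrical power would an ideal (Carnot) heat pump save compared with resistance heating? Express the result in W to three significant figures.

The reservoir spacing is ΔT = 301 − 288 = 13.00 K.
COP_Carnot = T_H/ΔT = 301.00/13.00 = 23.15.
Resistance heating needs Ẇ_res = Q̇_H = 47500 W; the reversible heat pump needs only Ẇ_hp = Q̇_H/COP = 2051 W.
Saving = 47500 − 2051 = 45450 W.

45400 W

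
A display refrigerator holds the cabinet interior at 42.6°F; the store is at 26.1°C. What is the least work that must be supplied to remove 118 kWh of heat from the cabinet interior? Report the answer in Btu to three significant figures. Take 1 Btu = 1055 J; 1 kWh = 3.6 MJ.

29200 Btu

In absolute terms T_C = 279.04 K and T_H = 299.25 K, so ΔT = 20.21 K.
The reversible limit is COP_R = T_C/ΔT = 13.81, so W_min = Q_C/COP = Q_C·ΔT/T_C.
W_min = 118.0 × 20.21/279.04 = 8.547 kWh = 29160 Btu.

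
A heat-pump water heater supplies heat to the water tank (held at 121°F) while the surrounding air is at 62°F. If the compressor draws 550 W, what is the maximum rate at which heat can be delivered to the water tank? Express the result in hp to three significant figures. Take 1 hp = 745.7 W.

7.26 hp

In absolute terms T_C = 289.82 K and T_H = 322.59 K, so ΔT = 32.78 K.
COP_Carnot = T_H/ΔT = 322.59/32.78 = 9.842.
Q̇_max = COP_Carnot × Ẇ = 9.842 × 550.0 W = 5413 W = 7.259 hp.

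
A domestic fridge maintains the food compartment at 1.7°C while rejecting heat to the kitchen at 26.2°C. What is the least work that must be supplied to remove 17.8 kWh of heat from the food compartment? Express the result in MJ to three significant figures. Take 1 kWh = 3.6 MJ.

In absolute terms T_C = 274.85 K and T_H = 299.35 K, so ΔT = 24.50 K.
The reversible limit is COP_R = T_C/ΔT = 11.22, so W_min = Q_C/COP = Q_C·ΔT/T_C.
W_min = 17.80 × 24.50/274.85 = 1.587 kWh = 5.712 MJ.

5.71 MJ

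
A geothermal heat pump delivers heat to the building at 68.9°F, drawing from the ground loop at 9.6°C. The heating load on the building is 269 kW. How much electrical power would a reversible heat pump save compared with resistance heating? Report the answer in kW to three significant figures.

In absolute terms T_C = 282.75 K and T_H = 293.65 K, so ΔT = 10.90 K.
COP_Carnot = T_H/ΔT = 293.65/10.90 = 26.94.
Resistance heating needs Ẇ_res = Q̇_H = 269.0 kW; the reversible heat pump needs only Ẇ_hp = Q̇_H/COP = 9.985 kW.
Saving = 269.0 − 9.985 = 259.0 kW.

259 kW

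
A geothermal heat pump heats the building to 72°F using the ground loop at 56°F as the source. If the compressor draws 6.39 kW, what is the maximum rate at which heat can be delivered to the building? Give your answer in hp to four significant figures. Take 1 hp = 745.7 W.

284.7 hp

In absolute terms T_C = 286.48 K and T_H = 295.37 K, so ΔT = 8.889 K.
COP_Carnot = T_H/ΔT = 295.37/8.889 = 33.23.
Q̇_max = COP_Carnot × Ẇ = 33.23 × 6.390 kW = 212.3 kW = 284.7 hp.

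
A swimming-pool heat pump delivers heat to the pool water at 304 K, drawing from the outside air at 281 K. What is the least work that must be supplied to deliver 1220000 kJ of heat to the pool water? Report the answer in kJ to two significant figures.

92000 kJ

The reservoir spacing is ΔT = 304 − 281 = 23.00 K.
The reversible limit is COP_HP = T_H/ΔT = 13.22, so W_min = Q_H/COP = Q_H·ΔT/T_H.
W_min = 1220000 × 23.00/304.00 = 92300 kJ.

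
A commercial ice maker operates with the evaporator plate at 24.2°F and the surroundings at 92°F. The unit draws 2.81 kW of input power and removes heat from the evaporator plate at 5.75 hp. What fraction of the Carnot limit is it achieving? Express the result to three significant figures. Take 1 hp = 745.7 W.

0.214

Converting, Q̇_C = 5.750 hp = 4.288 kW, so COP_actual = Q̇_C/Ẇ = 4.288/2.810 = 1.526.
In absolute terms T_C = 268.82 K and T_H = 306.48 K, so ΔT = 37.67 K.
COP_Carnot = T_C/ΔT = 268.82/37.67 = 7.137.
η_II = COP_actual/COP_Carnot = 1.526/7.137 = 0.2138.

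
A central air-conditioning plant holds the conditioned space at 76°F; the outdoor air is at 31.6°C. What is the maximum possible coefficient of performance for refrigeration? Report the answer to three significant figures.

41.6

In absolute terms T_C = 297.59 K and T_H = 304.75 K, so ΔT = 7.156 K.
For a reversible cycle, COP_Carnot = T_C/ΔT = 297.59/7.156 = 41.59.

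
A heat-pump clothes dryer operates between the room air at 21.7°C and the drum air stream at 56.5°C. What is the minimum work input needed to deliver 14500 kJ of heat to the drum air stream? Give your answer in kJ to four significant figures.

In absolute terms T_C = 294.85 K and T_H = 329.65 K, so ΔT = 34.80 K.
The reversible limit is COP_HP = T_H/ΔT = 9.473, so W_min = Q_H/COP = Q_H·ΔT/T_H.
W_min = 14500 × 34.80/329.65 = 1531 kJ.

1531 kJ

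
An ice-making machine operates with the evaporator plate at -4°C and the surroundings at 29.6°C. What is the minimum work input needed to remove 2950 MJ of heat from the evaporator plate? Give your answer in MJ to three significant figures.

368 MJ

In absolute terms T_C = 269.15 K and T_H = 302.75 K, so ΔT = 33.60 K.
The reversible limit is COP_R = T_C/ΔT = 8.010, so W_min = Q_C/COP = Q_C·ΔT/T_C.
W_min = 2950 × 33.60/269.15 = 368.3 MJ.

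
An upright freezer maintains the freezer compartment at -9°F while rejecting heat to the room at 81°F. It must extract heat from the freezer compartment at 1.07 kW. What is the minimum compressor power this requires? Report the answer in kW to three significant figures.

In absolute terms T_C = 250.37 K and T_H = 300.37 K, so ΔT = 50.00 K.
COP_Carnot = T_C/ΔT = 250.37/50.00 = 5.007.
Ẇ_min = Q̇/COP_Carnot = 1.070/5.007 = 0.2137 kW.

0.214 kW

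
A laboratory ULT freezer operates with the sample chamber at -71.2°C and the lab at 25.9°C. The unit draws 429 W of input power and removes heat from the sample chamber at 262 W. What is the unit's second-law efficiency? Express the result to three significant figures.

0.294

COP_actual = Q̇_C/Ẇ = 262.0/429.0 = 0.6107.
In absolute terms T_C = 201.95 K and T_H = 299.05 K, so ΔT = 97.10 K.
COP_Carnot = T_C/ΔT = 201.95/97.10 = 2.080.
η_II = COP_actual/COP_Carnot = 0.6107/2.080 = 0.2936.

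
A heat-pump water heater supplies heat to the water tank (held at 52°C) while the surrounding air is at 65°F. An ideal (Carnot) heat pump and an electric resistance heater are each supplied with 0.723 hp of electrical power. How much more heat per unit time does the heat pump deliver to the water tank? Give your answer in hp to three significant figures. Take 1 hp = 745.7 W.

6.26 hp

In absolute terms T_C = 291.48 K and T_H = 325.15 K, so ΔT = 33.67 K.
COP_Carnot = T_H/ΔT = 325.15/33.67 = 9.658.
The heat pump delivers Q̇_H = COP × Ẇ = 6.983 hp; the resistance heater delivers Ẇ = 0.7230 hp.
Extra = (COP − 1)·Ẇ = 6.260 hp.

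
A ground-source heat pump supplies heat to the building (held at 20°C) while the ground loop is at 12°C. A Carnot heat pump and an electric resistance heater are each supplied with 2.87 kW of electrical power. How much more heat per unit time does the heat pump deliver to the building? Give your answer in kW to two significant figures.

In absolute terms T_C = 285.15 K and T_H = 293.15 K, so ΔT = 8.000 K.
COP_Carnot = T_H/ΔT = 293.15/8.000 = 36.64.
The heat pump delivers Q̇_H = COP × Ẇ = 105.2 kW; the resistance heater delivers Ẇ = 2.870 kW.
Extra = (COP − 1)·Ẇ = 102.3 kW.

100 kW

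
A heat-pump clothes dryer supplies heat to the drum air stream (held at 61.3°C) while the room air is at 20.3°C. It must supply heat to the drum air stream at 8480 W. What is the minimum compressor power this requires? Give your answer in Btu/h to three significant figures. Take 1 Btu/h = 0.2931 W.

In absolute terms T_C = 293.45 K and T_H = 334.45 K, so ΔT = 41.00 K.
COP_Carnot = T_H/ΔT = 334.45/41.00 = 8.157.
Ẇ_min = Q̇/COP_Carnot = 8480/8.157 = 1040 W = 3547 Btu/h.

3550 Btu/h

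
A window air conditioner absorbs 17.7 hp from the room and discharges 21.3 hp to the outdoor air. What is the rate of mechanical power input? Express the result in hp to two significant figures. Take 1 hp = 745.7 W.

3.6 hp

For a cyclic device the first law requires Q̇_H = Q̇_C + Ẇ.
Ẇ = Q̇_H − Q̇_C = 3.600 hp.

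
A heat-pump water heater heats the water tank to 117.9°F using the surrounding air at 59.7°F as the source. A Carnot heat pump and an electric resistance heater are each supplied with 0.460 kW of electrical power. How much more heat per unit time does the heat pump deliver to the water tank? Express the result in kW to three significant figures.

4.10 kW

In absolute terms T_C = 288.54 K and T_H = 320.87 K, so ΔT = 32.33 K.
COP_Carnot = T_H/ΔT = 320.87/32.33 = 9.924.
The heat pump delivers Q̇_H = COP × Ẇ = 4.565 kW; the resistance heater delivers Ẇ = 0.4600 kW.
Extra = (COP − 1)·Ẇ = 4.105 kW.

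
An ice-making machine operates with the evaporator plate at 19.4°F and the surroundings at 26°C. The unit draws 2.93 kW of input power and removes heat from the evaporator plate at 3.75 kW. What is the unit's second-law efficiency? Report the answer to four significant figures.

COP_actual = Q̇_C/Ẇ = 3.750/2.930 = 1.280.
In absolute terms T_C = 266.15 K and T_H = 299.15 K, so ΔT = 33.00 K.
COP_Carnot = T_C/ΔT = 266.15/33.00 = 8.065.
η_II = COP_actual/COP_Carnot = 1.280/8.065 = 0.1587.

0.1587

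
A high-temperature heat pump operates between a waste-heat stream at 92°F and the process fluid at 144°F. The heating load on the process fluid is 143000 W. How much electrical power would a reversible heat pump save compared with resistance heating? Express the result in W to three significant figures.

131000 W

In absolute terms T_C = 306.48 K and T_H = 335.37 K, so ΔT = 28.89 K.
COP_Carnot = T_H/ΔT = 335.37/28.89 = 11.61.
Resistance heating needs Ẇ_res = Q̇_H = 143000 W; the reversible heat pump needs only Ẇ_hp = Q̇_H/COP = 12320 W.
Saving = 143000 − 12320 = 130700 W.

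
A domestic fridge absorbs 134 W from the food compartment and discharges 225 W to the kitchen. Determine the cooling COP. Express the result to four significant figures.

The first law gives Q̇_H = Q̇_C + Ẇ, so the three rates are Q̇_C = 134.0, Q̇_H = 225.0, Ẇ = 91.00 W.
COP_R = Q̇_C/Ẇ = 134.0/91.00 = 1.473.

1.473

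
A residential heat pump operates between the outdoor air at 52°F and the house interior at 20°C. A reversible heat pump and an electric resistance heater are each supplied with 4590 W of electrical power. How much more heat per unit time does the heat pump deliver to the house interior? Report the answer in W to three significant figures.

In absolute terms T_C = 284.26 K and T_H = 293.15 K, so ΔT = 8.889 K.
COP_Carnot = T_H/ΔT = 293.15/8.889 = 32.98.
The heat pump delivers Q̇_H = COP × Ẇ = 151400 W; the resistance heater delivers Ẇ = 4590 W.
Extra = (COP − 1)·Ẇ = 146800 W.

147000 W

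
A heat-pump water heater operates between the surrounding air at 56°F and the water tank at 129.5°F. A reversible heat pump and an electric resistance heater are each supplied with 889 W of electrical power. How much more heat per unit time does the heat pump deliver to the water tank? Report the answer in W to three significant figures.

6240 W

In absolute terms T_C = 286.48 K and T_H = 327.32 K, so ΔT = 40.83 K.
COP_Carnot = T_H/ΔT = 327.32/40.83 = 8.016.
The heat pump delivers Q̇_H = COP × Ẇ = 7126 W; the resistance heater delivers Ẇ = 889.0 W.
Extra = (COP − 1)·Ẇ = 6237 W.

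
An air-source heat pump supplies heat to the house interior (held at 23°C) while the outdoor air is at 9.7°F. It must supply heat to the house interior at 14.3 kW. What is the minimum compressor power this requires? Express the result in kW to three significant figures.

1.71 kW

In absolute terms T_C = 260.76 K and T_H = 296.15 K, so ΔT = 35.39 K.
COP_Carnot = T_H/ΔT = 296.15/35.39 = 8.368.
Ẇ_min = Q̇/COP_Carnot = 14.30/8.368 = 1.709 kW.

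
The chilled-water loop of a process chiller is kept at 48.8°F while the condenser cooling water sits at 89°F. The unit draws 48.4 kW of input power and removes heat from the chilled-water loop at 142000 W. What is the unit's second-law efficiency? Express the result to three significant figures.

0.232

Converting, Q̇_C = 142000 W = 142.0 kW, so COP_actual = Q̇_C/Ẇ = 142.0/48.40 = 2.934.
In absolute terms T_C = 282.48 K and T_H = 304.82 K, so ΔT = 22.33 K.
COP_Carnot = T_C/ΔT = 282.48/22.33 = 12.65.
η_II = COP_actual/COP_Carnot = 2.934/12.65 = 0.2320.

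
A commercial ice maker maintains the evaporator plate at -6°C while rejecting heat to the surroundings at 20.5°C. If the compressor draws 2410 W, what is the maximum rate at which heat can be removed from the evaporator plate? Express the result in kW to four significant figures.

24.30 kW

In absolute terms T_C = 267.15 K and T_H = 293.65 K, so ΔT = 26.50 K.
COP_Carnot = T_C/ΔT = 267.15/26.50 = 10.08.
Q̇_max = COP_Carnot × Ẇ = 10.08 × 2410 W = 24300 W = 24.30 kW.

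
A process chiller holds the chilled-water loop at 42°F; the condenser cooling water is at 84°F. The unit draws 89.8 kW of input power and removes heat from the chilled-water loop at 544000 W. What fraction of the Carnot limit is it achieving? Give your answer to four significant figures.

Converting, Q̇_C = 544000 W = 544.0 kW, so COP_actual = Q̇_C/Ẇ = 544.0/89.80 = 6.058.
In absolute terms T_C = 278.71 K and T_H = 302.04 K, so ΔT = 23.33 K.
COP_Carnot = T_C/ΔT = 278.71/23.33 = 11.94.
η_II = COP_actual/COP_Carnot = 6.058/11.94 = 0.5072.

0.5072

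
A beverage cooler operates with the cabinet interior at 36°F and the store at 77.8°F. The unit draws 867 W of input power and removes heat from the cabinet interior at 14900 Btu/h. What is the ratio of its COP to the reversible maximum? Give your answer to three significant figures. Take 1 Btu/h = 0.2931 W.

Converting, Q̇_C = 14900 Btu/h = 4367 W, so COP_actual = Q̇_C/Ẇ = 4367/867.0 = 5.037.
In absolute terms T_C = 275.37 K and T_H = 298.59 K, so ΔT = 23.22 K.
COP_Carnot = T_C/ΔT = 275.37/23.22 = 11.86.
η_II = COP_actual/COP_Carnot = 5.037/11.86 = 0.4248.

0.425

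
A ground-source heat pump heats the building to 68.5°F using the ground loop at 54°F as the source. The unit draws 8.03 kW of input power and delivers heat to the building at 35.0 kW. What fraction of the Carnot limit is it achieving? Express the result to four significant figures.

COP_actual = Q̇_H/Ẇ = 35.00/8.030 = 4.359.
In absolute terms T_C = 285.37 K and T_H = 293.43 K, so ΔT = 8.056 K.
COP_Carnot = T_H/ΔT = 293.43/8.056 = 36.43.
η_II = COP_actual/COP_Carnot = 4.359/36.43 = 0.1197.

0.1197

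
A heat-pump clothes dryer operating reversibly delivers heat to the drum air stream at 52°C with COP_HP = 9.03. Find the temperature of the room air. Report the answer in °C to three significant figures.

COP_HP = T_H/(T_H − T_C) gives T_H − T_C = T_H/COP.
With T_H = 325.15 K, T_C = 325.15 × (1 − 1/9.03) = 289.14 K.
Converting, 289.14 K = 15.99°C.

16.0 °C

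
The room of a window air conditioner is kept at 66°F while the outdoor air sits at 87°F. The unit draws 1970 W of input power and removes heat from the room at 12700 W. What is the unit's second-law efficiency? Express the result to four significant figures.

0.2575

COP_actual = Q̇_C/Ẇ = 12700/1970 = 6.447.
In absolute terms T_C = 292.04 K and T_H = 303.71 K, so ΔT = 11.67 K.
COP_Carnot = T_C/ΔT = 292.04/11.67 = 25.03.
η_II = COP_actual/COP_Carnot = 6.447/25.03 = 0.2575.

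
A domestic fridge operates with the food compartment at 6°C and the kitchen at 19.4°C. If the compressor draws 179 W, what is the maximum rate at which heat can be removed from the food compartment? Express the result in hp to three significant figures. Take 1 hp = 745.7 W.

5.00 hp

In absolute terms T_C = 279.15 K and T_H = 292.55 K, so ΔT = 13.40 K.
COP_Carnot = T_C/ΔT = 279.15/13.40 = 20.83.
Q̇_max = COP_Carnot × Ẇ = 20.83 × 179.0 W = 3729 W = 5.001 hp.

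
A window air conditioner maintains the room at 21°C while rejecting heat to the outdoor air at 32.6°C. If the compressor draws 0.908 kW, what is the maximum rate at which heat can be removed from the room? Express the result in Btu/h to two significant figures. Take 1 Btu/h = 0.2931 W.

In absolute terms T_C = 294.15 K and T_H = 305.75 K, so ΔT = 11.60 K.
COP_Carnot = T_C/ΔT = 294.15/11.60 = 25.36.
Q̇_max = COP_Carnot × Ẇ = 25.36 × 0.9080 kW = 23.02 kW = 78560 Btu/h.

79000 Btu/h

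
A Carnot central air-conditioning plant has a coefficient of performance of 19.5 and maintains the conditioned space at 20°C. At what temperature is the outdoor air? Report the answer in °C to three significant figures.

35.0 °C

COP_R = T_C/(T_H − T_C) gives T_H − T_C = T_C/COP.
With T_C = 293.15 K, T_H = 293.15 × (1 + 1/19.5) = 308.18 K.
Converting, 308.18 K = 35.03°C.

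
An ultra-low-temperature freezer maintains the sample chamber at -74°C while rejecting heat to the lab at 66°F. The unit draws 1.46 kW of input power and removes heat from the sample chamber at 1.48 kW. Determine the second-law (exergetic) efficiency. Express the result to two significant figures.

0.47

COP_actual = Q̇_C/Ẇ = 1.480/1.460 = 1.014.
In absolute terms T_C = 199.15 K and T_H = 292.04 K, so ΔT = 92.89 K.
COP_Carnot = T_C/ΔT = 199.15/92.89 = 2.144.
η_II = COP_actual/COP_Carnot = 1.014/2.144 = 0.4728.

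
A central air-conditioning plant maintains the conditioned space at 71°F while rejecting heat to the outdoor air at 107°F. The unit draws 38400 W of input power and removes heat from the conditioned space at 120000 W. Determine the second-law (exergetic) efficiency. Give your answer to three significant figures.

COP_actual = Q̇_C/Ẇ = 120000/38400 = 3.125.
In absolute terms T_C = 294.82 K and T_H = 314.82 K, so ΔT = 20.00 K.
COP_Carnot = T_C/ΔT = 294.82/20.00 = 14.74.
η_II = COP_actual/COP_Carnot = 3.125/14.74 = 0.2120.

0.212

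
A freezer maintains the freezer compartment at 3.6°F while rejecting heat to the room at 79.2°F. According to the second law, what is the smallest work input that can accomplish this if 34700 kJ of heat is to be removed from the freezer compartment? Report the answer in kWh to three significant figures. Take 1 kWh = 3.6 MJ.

1.57 kWh

In absolute terms T_C = 257.37 K and T_H = 299.37 K, so ΔT = 42.00 K.
The reversible limit is COP_R = T_C/ΔT = 6.128, so W_min = Q_C/COP = Q_C·ΔT/T_C.
W_min = 34700 × 42.00/257.37 = 5663 kJ = 1.573 kWh.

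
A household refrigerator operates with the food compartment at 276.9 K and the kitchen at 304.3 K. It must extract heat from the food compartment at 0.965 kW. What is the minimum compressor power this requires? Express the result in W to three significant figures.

The reservoir spacing is ΔT = 304.3 − 276.9 = 27.40 K.
COP_Carnot = T_C/ΔT = 276.90/27.40 = 10.11.
Ẇ_min = Q̇/COP_Carnot = 0.9650/10.11 = 0.09549 kW = 95.49 W.

95.5 W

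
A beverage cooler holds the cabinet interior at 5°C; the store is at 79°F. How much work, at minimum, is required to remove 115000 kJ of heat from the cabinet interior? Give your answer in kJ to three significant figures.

In absolute terms T_C = 278.15 K and T_H = 299.26 K, so ΔT = 21.11 K.
The reversible limit is COP_R = T_C/ΔT = 13.18, so W_min = Q_C/COP = Q_C·ΔT/T_C.
W_min = 115000 × 21.11/278.15 = 8728 kJ.

8730 kJ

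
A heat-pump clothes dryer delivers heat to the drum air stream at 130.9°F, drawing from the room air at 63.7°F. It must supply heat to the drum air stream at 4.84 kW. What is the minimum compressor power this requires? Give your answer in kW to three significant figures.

In absolute terms T_C = 290.76 K and T_H = 328.09 K, so ΔT = 37.33 K.
COP_Carnot = T_H/ΔT = 328.09/37.33 = 8.788.
Ẇ_min = Q̇/COP_Carnot = 4.840/8.788 = 0.5507 kW.

0.551 kW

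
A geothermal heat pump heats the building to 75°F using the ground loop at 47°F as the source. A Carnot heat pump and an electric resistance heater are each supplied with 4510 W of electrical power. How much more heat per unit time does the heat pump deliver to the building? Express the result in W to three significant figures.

81600 W

In absolute terms T_C = 281.48 K and T_H = 297.04 K, so ΔT = 15.56 K.
COP_Carnot = T_H/ΔT = 297.04/15.56 = 19.10.
The heat pump delivers Q̇_H = COP × Ẇ = 86120 W; the resistance heater delivers Ẇ = 4510 W.
Extra = (COP − 1)·Ẇ = 81610 W.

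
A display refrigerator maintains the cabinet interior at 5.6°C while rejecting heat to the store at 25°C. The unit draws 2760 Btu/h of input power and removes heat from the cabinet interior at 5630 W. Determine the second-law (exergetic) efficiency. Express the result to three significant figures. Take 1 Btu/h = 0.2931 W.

0.484

Converting, Q̇_C = 5630 W = 19210 Btu/h, so COP_actual = Q̇_C/Ẇ = 19210/2760 = 6.960.
In absolute terms T_C = 278.75 K and T_H = 298.15 K, so ΔT = 19.40 K.
COP_Carnot = T_C/ΔT = 278.75/19.40 = 14.37.
η_II = COP_actual/COP_Carnot = 6.960/14.37 = 0.4844.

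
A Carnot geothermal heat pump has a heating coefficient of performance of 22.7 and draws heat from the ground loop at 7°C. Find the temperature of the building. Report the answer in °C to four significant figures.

COP_HP = T_H/(T_H − T_C) rearranges to T_H = COP·T_C/(COP − 1).
With T_C = 280.15 K, T_H = 22.7 × 280.15/21.70 = 293.06 K.
Converting, 293.06 K = 19.91°C.

19.91 °C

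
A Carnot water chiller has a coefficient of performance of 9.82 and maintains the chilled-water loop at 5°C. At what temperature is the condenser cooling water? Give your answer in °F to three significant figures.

92.0 °F

COP_R = T_C/(T_H − T_C) gives T_H − T_C = T_C/COP.
With T_C = 278.15 K, T_H = 278.15 × (1 + 1/9.82) = 306.47 K.
Converting, 306.47 K = 91.98°F.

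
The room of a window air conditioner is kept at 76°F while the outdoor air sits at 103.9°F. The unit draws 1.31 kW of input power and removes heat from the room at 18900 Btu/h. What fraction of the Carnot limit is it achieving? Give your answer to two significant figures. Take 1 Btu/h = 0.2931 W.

0.22

Converting, Q̇_C = 18900 Btu/h = 5.540 kW, so COP_actual = Q̇_C/Ẇ = 5.540/1.310 = 4.229.
In absolute terms T_C = 297.59 K and T_H = 313.09 K, so ΔT = 15.50 K.
COP_Carnot = T_C/ΔT = 297.59/15.50 = 19.20.
η_II = COP_actual/COP_Carnot = 4.229/19.20 = 0.2202.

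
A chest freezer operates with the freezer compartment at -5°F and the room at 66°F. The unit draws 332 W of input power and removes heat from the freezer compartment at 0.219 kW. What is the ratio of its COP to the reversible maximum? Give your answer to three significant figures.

0.103

Converting, Q̇_C = 0.2190 kW = 219.0 W, so COP_actual = Q̇_C/Ẇ = 219.0/332.0 = 0.6596.
In absolute terms T_C = 252.59 K and T_H = 292.04 K, so ΔT = 39.44 K.
COP_Carnot = T_C/ΔT = 252.59/39.44 = 6.404.
η_II = COP_actual/COP_Carnot = 0.6596/6.404 = 0.1030.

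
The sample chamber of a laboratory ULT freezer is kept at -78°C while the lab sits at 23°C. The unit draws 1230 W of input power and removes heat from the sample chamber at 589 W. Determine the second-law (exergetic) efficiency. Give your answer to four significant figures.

0.2478

COP_actual = Q̇_C/Ẇ = 589.0/1230 = 0.4789.
In absolute terms T_C = 195.15 K and T_H = 296.15 K, so ΔT = 101.0 K.
COP_Carnot = T_C/ΔT = 195.15/101.0 = 1.932.
η_II = COP_actual/COP_Carnot = 0.4789/1.932 = 0.2478.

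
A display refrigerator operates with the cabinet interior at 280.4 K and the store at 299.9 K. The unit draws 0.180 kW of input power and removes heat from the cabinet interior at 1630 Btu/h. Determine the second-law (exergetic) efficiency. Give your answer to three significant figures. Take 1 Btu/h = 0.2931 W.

0.185

Converting, Q̇_C = 1630 Btu/h = 0.4778 kW, so COP_actual = Q̇_C/Ẇ = 0.4778/0.1800 = 2.654.
The reservoir spacing is ΔT = 299.9 − 280.4 = 19.50 K.
COP_Carnot = T_C/ΔT = 280.40/19.50 = 14.38.
η_II = COP_actual/COP_Carnot = 2.654/14.38 = 0.1846.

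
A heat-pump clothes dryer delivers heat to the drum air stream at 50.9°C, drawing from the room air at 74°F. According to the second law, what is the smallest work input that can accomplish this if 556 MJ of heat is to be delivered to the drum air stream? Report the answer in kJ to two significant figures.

In absolute terms T_C = 296.48 K and T_H = 324.05 K, so ΔT = 27.57 K.
The reversible limit is COP_HP = T_H/ΔT = 11.76, so W_min = Q_H/COP = Q_H·ΔT/T_H.
W_min = 556.0 × 27.57/324.05 = 47.30 MJ = 47300 kJ.

47000 kJ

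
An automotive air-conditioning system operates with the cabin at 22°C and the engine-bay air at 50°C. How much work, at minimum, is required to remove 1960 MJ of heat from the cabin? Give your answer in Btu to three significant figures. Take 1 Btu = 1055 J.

In absolute terms T_C = 295.15 K and T_H = 323.15 K, so ΔT = 28.00 K.
The reversible limit is COP_R = T_C/ΔT = 10.54, so W_min = Q_C/COP = Q_C·ΔT/T_C.
W_min = 1960 × 28.00/295.15 = 185.9 MJ = 176200 Btu.

176000 Btu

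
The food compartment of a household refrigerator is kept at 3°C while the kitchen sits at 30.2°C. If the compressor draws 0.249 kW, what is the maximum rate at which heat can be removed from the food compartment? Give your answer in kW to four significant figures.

2.528 kW

In absolute terms T_C = 276.15 K and T_H = 303.35 K, so ΔT = 27.20 K.
COP_Carnot = T_C/ΔT = 276.15/27.20 = 10.15.
Q̇_max = COP_Carnot × Ẇ = 10.15 × 0.2490 kW = 2.528 kW.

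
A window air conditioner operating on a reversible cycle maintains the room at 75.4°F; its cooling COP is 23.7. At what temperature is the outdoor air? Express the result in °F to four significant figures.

97.98 °F

COP_R = T_C/(T_H − T_C) gives T_H − T_C = T_C/COP.
With T_C = 297.26 K, T_H = 297.26 × (1 + 1/23.7) = 309.80 K.
Converting, 309.80 K = 97.98°F.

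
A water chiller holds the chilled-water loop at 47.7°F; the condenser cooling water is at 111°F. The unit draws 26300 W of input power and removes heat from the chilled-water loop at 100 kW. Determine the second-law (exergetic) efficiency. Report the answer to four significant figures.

Converting, Q̇_C = 100.0 kW = 100000 W, so COP_actual = Q̇_C/Ẇ = 100000/26300 = 3.802.
In absolute terms T_C = 281.87 K and T_H = 317.04 K, so ΔT = 35.17 K.
COP_Carnot = T_C/ΔT = 281.87/35.17 = 8.015.
η_II = COP_actual/COP_Carnot = 3.802/8.015 = 0.4744.

0.4744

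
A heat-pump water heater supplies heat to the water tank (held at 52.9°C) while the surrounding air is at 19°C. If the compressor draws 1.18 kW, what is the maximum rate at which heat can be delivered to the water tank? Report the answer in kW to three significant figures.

11.3 kW

In absolute terms T_C = 292.15 K and T_H = 326.05 K, so ΔT = 33.90 K.
COP_Carnot = T_H/ΔT = 326.05/33.90 = 9.618.
Q̇_max = COP_Carnot × Ẇ = 9.618 × 1.180 kW = 11.35 kW.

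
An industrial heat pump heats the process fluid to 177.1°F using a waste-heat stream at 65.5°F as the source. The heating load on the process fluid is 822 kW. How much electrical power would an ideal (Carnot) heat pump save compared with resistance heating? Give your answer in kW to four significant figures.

In absolute terms T_C = 291.76 K and T_H = 353.76 K, so ΔT = 62.00 K.
COP_Carnot = T_H/ΔT = 353.76/62.00 = 5.706.
Resistance heating needs Ẇ_res = Q̇_H = 822.0 kW; the reversible heat pump needs only Ẇ_hp = Q̇_H/COP = 144.1 kW.
Saving = 822.0 − 144.1 = 677.9 kW.

677.9 kW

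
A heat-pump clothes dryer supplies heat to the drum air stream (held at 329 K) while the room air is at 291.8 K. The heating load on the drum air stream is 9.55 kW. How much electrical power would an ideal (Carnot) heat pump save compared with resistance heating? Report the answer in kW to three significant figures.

8.47 kW

The reservoir spacing is ΔT = 329 − 291.8 = 37.20 K.
COP_Carnot = T_H/ΔT = 329.00/37.20 = 8.844.
Resistance heating needs Ẇ_res = Q̇_H = 9.550 kW; the reversible heat pump needs only Ẇ_hp = Q̇_H/COP = 1.080 kW.
Saving = 9.550 − 1.080 = 8.470 kW.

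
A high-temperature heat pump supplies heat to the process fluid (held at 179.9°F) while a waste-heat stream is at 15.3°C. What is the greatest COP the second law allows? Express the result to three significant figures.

5.31

In absolute terms T_C = 288.45 K and T_H = 355.32 K, so ΔT = 66.87 K.
For a reversible cycle, COP_Carnot = T_H/ΔT = 355.32/66.87 = 5.314.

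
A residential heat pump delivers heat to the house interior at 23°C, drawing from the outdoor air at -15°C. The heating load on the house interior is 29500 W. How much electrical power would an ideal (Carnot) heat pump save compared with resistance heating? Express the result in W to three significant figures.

25700 W

In absolute terms T_C = 258.15 K and T_H = 296.15 K, so ΔT = 38.00 K.
COP_Carnot = T_H/ΔT = 296.15/38.00 = 7.793.
Resistance heating needs Ẇ_res = Q̇_H = 29500 W; the reversible heat pump needs only Ẇ_hp = Q̇_H/COP = 3785 W.
Saving = 29500 − 3785 = 25710 W.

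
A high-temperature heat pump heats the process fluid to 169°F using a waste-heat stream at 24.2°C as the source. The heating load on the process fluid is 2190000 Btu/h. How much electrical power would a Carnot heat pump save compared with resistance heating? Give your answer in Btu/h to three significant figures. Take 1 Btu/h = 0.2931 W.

In absolute terms T_C = 297.35 K and T_H = 349.26 K, so ΔT = 51.91 K.
COP_Carnot = T_H/ΔT = 349.26/51.91 = 6.728.
Resistance heating needs Ẇ_res = Q̇_H = 2190000 Btu/h; the reversible heat pump needs only Ẇ_hp = Q̇_H/COP = 325500 Btu/h.
Saving = 2190000 − 325500 = 1864000 Btu/h.

1860000 Btu/h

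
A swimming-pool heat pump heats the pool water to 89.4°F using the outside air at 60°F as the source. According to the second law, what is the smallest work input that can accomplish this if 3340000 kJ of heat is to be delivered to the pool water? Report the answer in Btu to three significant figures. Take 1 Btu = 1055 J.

170000 Btu

In absolute terms T_C = 288.71 K and T_H = 305.04 K, so ΔT = 16.33 K.
The reversible limit is COP_HP = T_H/ΔT = 18.68, so W_min = Q_H/COP = Q_H·ΔT/T_H.
W_min = 3340000 × 16.33/305.04 = 178800 kJ = 169500 Btu.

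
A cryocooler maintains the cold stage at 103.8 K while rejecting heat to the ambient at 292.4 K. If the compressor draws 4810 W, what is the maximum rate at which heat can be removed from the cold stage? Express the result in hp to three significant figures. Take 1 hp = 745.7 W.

3.55 hp

The reservoir spacing is ΔT = 292.4 − 103.8 = 188.6 K.
COP_Carnot = T_C/ΔT = 103.80/188.6 = 0.5504.
Q̇_max = COP_Carnot × Ẇ = 0.5504 × 4810 W = 2647 W = 3.550 hp.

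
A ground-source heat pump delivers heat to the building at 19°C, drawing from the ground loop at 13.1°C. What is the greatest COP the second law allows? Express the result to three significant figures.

In absolute terms T_C = 286.25 K and T_H = 292.15 K, so ΔT = 5.900 K.
For a reversible cycle, COP_Carnot = T_H/ΔT = 292.15/5.900 = 49.52.

49.5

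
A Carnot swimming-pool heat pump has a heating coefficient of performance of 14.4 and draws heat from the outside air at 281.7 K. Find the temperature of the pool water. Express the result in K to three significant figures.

COP_HP = T_H/(T_H − T_C) rearranges to T_H = COP·T_C/(COP − 1).
With T_C = 281.70 K, T_H = 14.4 × 281.70/13.40 = 302.72 K.

303 K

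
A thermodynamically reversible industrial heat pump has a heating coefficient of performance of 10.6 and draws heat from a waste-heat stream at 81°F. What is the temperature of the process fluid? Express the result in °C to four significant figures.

58.51 °C

COP_HP = T_H/(T_H − T_C) rearranges to T_H = COP·T_C/(COP − 1).
With T_C = 300.37 K, T_H = 10.6 × 300.37/9.600 = 331.66 K.
Converting, 331.66 K = 58.51°C.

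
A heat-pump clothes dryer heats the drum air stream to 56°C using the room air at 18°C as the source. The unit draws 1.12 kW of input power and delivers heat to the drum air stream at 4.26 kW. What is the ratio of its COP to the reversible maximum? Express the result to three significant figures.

COP_actual = Q̇_H/Ẇ = 4.260/1.120 = 3.804.
In absolute terms T_C = 291.15 K and T_H = 329.15 K, so ΔT = 38.00 K.
COP_Carnot = T_H/ΔT = 329.15/38.00 = 8.662.
η_II = COP_actual/COP_Carnot = 3.804/8.662 = 0.4391.

0.439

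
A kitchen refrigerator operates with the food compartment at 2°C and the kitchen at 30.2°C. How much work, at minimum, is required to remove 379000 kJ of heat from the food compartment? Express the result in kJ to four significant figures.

38840 kJ

In absolute terms T_C = 275.15 K and T_H = 303.35 K, so ΔT = 28.20 K.
The reversible limit is COP_R = T_C/ΔT = 9.757, so W_min = Q_C/COP = Q_C·ΔT/T_C.
W_min = 379000 × 28.20/275.15 = 38840 kJ.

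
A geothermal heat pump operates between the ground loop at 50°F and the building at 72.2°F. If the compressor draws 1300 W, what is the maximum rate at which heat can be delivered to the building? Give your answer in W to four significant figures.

In absolute terms T_C = 283.15 K and T_H = 295.48 K, so ΔT = 12.33 K.
COP_Carnot = T_H/ΔT = 295.48/12.33 = 23.96.
Q̇_max = COP_Carnot × Ẇ = 23.96 × 1300 W = 31150 W.

31150 W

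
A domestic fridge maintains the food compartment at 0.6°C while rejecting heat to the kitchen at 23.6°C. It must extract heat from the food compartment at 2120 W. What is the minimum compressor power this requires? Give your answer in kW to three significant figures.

In absolute terms T_C = 273.75 K and T_H = 296.75 K, so ΔT = 23.00 K.
COP_Carnot = T_C/ΔT = 273.75/23.00 = 11.90.
Ẇ_min = Q̇/COP_Carnot = 2120/11.90 = 178.1 W = 0.1781 kW.

0.178 kW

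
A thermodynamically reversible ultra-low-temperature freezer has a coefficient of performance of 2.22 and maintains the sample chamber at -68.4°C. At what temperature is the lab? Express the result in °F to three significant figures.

COP_R = T_C/(T_H − T_C) gives T_H − T_C = T_C/COP.
With T_C = 204.75 K, T_H = 204.75 × (1 + 1/2.22) = 296.98 K.
Converting, 296.98 K = 74.89°F.

74.9 °F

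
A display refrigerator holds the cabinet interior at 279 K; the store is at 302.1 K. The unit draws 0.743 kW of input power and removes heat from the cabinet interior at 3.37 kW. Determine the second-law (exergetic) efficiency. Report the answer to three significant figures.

0.376

COP_actual = Q̇_C/Ẇ = 3.370/0.7430 = 4.536.
The reservoir spacing is ΔT = 302.1 − 279 = 23.10 K.
COP_Carnot = T_C/ΔT = 279.00/23.10 = 12.08.
η_II = COP_actual/COP_Carnot = 4.536/12.08 = 0.3755.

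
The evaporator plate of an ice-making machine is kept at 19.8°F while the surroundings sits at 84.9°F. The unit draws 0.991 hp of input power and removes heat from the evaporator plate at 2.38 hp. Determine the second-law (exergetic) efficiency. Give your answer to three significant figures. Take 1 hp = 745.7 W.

COP_actual = Q̇_C/Ẇ = 2.380/0.9910 = 2.402.
In absolute terms T_C = 266.37 K and T_H = 302.54 K, so ΔT = 36.17 K.
COP_Carnot = T_C/ΔT = 266.37/36.17 = 7.365.
η_II = COP_actual/COP_Carnot = 2.402/7.365 = 0.3261.

0.326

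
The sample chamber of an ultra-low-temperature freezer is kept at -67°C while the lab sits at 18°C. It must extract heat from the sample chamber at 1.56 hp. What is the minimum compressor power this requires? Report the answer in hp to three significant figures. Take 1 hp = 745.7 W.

0.643 hp

In absolute terms T_C = 206.15 K and T_H = 291.15 K, so ΔT = 85.00 K.
COP_Carnot = T_C/ΔT = 206.15/85.00 = 2.425.
Ẇ_min = Q̇/COP_Carnot = 1.560/2.425 = 0.6432 hp.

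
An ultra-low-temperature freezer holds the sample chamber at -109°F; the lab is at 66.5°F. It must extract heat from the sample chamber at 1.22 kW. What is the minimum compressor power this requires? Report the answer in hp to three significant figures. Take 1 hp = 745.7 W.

In absolute terms T_C = 194.82 K and T_H = 292.32 K, so ΔT = 97.50 K.
COP_Carnot = T_C/ΔT = 194.82/97.50 = 1.998.
Ẇ_min = Q̇/COP_Carnot = 1.220/1.998 = 0.6106 kW = 0.8188 hp.

0.819 hp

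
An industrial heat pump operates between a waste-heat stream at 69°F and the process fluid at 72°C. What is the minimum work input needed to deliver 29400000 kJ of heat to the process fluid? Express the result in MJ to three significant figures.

In absolute terms T_C = 293.71 K and T_H = 345.15 K, so ΔT = 51.44 K.
The reversible limit is COP_HP = T_H/ΔT = 6.709, so W_min = Q_H/COP = Q_H·ΔT/T_H.
W_min = 29400000 × 51.44/345.15 = 4382000 kJ = 4382 MJ.

4380 MJ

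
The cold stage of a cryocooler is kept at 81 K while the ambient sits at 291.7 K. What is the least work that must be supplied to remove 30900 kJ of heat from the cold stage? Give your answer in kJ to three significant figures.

80400 kJ

The reservoir spacing is ΔT = 291.7 − 81 = 210.7 K.
The reversible limit is COP_R = T_C/ΔT = 0.3844, so W_min = Q_C/COP = Q_C·ΔT/T_C.
W_min = 30900 × 210.7/81.00 = 80380 kJ.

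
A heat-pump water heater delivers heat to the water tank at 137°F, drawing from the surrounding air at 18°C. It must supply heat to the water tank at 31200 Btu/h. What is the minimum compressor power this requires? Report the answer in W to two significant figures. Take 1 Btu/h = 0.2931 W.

1100 W

In absolute terms T_C = 291.15 K and T_H = 331.48 K, so ΔT = 40.33 K.
COP_Carnot = T_H/ΔT = 331.48/40.33 = 8.219.
Ẇ_min = Q̇/COP_Carnot = 31200/8.219 = 3796 Btu/h = 1113 W.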